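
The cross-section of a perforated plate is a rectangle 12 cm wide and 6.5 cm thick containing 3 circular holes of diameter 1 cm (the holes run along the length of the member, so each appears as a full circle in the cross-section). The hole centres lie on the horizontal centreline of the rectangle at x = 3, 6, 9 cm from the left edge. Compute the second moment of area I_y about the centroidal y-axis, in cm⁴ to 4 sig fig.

Break the section into simple shapes (no overlaps), measuring from the bottom-left corner of the bounding box.
Plate: 12 × 6.5, A = 78 cm², x = 6 cm, Ī = 936 cm⁴.
Hole 1 (subtracted): ⌀1, A = 0.785398 cm², x = 3 cm, Ī = 0.0490874 cm⁴.
Hole 2 (subtracted): ⌀1, A = 0.785398 cm², x = 6 cm, Ī = 0.0490874 cm⁴.
Hole 3 (subtracted): ⌀1, A = 0.785398 cm², x = 9 cm, Ī = 0.0490874 cm⁴.
By symmetry the centroid is at mid-width, x̄ = 6 cm.
Transfer each piece to the centroidal y-axis using Ī + A·d² with d = x − 6:
  plate: d = 0 cm → contributes +936 cm⁴
  hole 1: d = -3 cm → contributes −7.11767 cm⁴
  hole 2: d = 0 cm → contributes −0.0490874 cm⁴
  hole 3: d = 3 cm → contributes −7.11767 cm⁴
Total I = 921.716 cm⁴.

I_y ≈ 921.7 cm⁴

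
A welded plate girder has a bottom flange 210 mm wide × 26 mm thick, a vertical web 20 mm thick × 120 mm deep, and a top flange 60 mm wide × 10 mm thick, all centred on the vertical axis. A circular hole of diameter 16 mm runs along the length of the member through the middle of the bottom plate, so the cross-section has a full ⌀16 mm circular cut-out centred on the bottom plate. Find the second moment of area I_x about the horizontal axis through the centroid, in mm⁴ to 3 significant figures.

Split into non-overlapping primitives; take the origin at the lower-left of the bounding box.
Bottom plate: 210 × 26, A = 5 460 mm², y = 13 mm, Ī = 307 580 mm⁴.
Web plate: 20 × 120, A = 2 400 mm², y = 86 mm, Ī = 2 880 000 mm⁴.
Top plate: 60 × 10, A = 600 mm², y = 151 mm, Ī = 5 000 mm⁴.
Hole (subtracted): ⌀16, A = 201.06 mm², y = 13 mm, Ī = 3 217 mm⁴.
Centroid: ȳ = ΣA·y / ΣA = 44.239 mm.
Transfer each piece to the horizontal axis through the centroid using Ī + A·d² with d = y − 44.239:
  bottom plate: d = -31.239 mm → contributes +5 635 818 mm⁴
  web plate: d = 41.761 mm → contributes +7 065 578 mm⁴
  top plate: d = 106.76 mm → contributes +6 843 762 mm⁴
  hole: d = -31.239 mm → contributes −199 427 mm⁴
Total I = 19 345 731 mm⁴.

I_x ≈ 1.93 × 10⁷ mm⁴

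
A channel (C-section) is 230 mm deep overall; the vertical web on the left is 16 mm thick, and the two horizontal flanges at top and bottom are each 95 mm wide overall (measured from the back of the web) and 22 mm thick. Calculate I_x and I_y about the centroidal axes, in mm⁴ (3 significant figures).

I_x ≈ 5.40 × 10⁷ mm⁴, I_y ≈ 5.92 × 10⁶ mm⁴

Split into non-overlapping primitives; take the origin at the lower-left of the bounding box.
Web: 16 × 230, A = 3 680 mm², y = 115 mm, Ī = 16 222 667 mm⁴.
Top flange (beyond web): 79 × 22, A = 1 738 mm², y = 219 mm, Ī = 70 099 mm⁴.
Bottom flange (beyond web): 79 × 22, A = 1 738 mm², y = 11 mm, Ī = 70 099 mm⁴.
By symmetry the centroid is at mid-height, ȳ = 115 mm.
Transfer each piece to the centroidal x-axis using Ī + A·d² with d = y − 115:
  web: d = 0 mm → contributes +16 222 667 mm⁴
  top flange (beyond web): d = 104 mm → contributes +18 868 307 mm⁴
  bottom flange (beyond web): d = -104 mm → contributes +18 868 307 mm⁴
Total I = 53 959 281 mm⁴.
For the y-axis: x̄ = 31.073 mm.
Repeating about the centroidal y-axis gives I_y = 5 919 467 mm⁴.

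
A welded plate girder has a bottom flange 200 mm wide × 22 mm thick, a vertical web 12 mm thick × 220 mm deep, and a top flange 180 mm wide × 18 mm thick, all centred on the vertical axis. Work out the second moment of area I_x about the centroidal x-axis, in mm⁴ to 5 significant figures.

Split into non-overlapping primitives; take the origin at the lower-left of the bounding box.
Bottom plate: 200 × 22, A = 4 400 mm², y = 11 mm, Ī = 177466.7 mm⁴.
Web plate: 12 × 220, A = 2 640 mm², y = 132 mm, Ī = 10 648 000 mm⁴.
Top plate: 180 × 18, A = 3 240 mm², y = 251 mm, Ī = 87 480 mm⁴.
Centroid: ȳ = ΣA·y / ΣA = 117.716 mm.
Transfer each piece to the centroidal x-axis using Ī + A·d² with d = y − 117.716:
  bottom plate: d = -106.716 mm → contributes +50 285 963 mm⁴
  web plate: d = 14.28405 mm → contributes +11 186 650 mm⁴
  top plate: d = 133.284 mm → contributes +57 644 904 mm⁴
Total I = 119 117 517 mm⁴.

I_x ≈ 1.1912 × 10⁸ mm⁴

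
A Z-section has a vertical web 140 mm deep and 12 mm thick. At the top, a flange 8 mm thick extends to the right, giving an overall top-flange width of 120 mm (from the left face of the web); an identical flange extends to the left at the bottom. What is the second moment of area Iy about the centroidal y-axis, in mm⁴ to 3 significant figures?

Treat the section as a set of non-overlapping primitives; coordinates are from the bounding-box lower-left.
Web: 12 × 140, A = 1 680 mm², x = 114 mm, Ī = 20 160 mm⁴.
Top flange (beyond web): 108 × 8, A = 864 mm², x = 174 mm, Ī = 839 808 mm⁴.
Bottom flange (beyond web): 108 × 8, A = 864 mm², x = 54 mm, Ī = 839 808 mm⁴.
Centroid: x̄ = ΣA·x / ΣA = 114 mm.
Transfer each piece to the centroidal y-axis using Ī + A·d² with d = x − 114:
  web: d = 0 mm → contributes +20 160 mm⁴
  top flange (beyond web): d = 60 mm → contributes +3 950 208 mm⁴
  bottom flange (beyond web): d = -60 mm → contributes +3 950 208 mm⁴
Total I = 7 920 576 mm⁴.

Iy ≈ 7.92 × 10⁶ mm⁴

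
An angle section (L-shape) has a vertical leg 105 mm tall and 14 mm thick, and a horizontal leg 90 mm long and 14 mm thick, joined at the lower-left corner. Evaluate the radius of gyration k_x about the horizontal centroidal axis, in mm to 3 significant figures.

Split into non-overlapping primitives; take the origin at the lower-left of the bounding box.
Vertical leg: 14 × 105, A = 1 470 mm², y = 52.5 mm, Ī = 1 350 563 mm⁴.
Horizontal leg (remainder): 76 × 14, A = 1 064 mm², y = 7 mm, Ī = 17 379 mm⁴.
Centroid: ȳ = ΣA·y / ΣA = 33.395 mm.
Transfer each piece to the horizontal centroidal axis using Ī + A·d² with d = y − 33.395:
  vertical leg: d = 19.105 mm → contributes +1 887 112 mm⁴
  horizontal leg (remainder): d = -26.395 mm → contributes +758 665 mm⁴
Total I = 2 645 777 mm⁴.
Radius of gyration: k = √(I/A) = √(2 645 777 / 2 534) = 32.313 mm.

k_x ≈ 32.3 mm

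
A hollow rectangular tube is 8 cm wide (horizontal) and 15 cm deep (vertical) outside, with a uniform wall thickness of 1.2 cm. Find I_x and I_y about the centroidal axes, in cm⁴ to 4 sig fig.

I_x ≈ 1316 cm⁴, I_y ≈ 455.6 cm⁴

Treat the section as a set of non-overlapping primitives; coordinates are from the bounding-box lower-left.
Outer rectangle: 8 × 15, A = 120 cm², y = 7.5 cm, Ī = 2 250 cm⁴.
Inner void (subtracted): 5.6 × 12.6, A = 70.56 cm², y = 7.5 cm, Ī = 933.509 cm⁴.
By symmetry the centroid is at mid-height, ȳ = 7.5 cm.
All pieces are centred on the centroidal x-axis, so I = ΣĪ (holes subtracted) = 1316.49 cm⁴.
Repeating about the centroidal y-axis gives I_y = 455.603 cm⁴.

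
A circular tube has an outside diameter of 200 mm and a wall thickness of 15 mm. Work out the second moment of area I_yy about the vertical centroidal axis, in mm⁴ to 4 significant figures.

Decompose the section into non-overlapping parts with the origin at the bottom-left of its bounding rectangle.
Outer circle: ⌀200, A = 31415.9 mm², x = 100 mm, Ī = 78 539 816 mm⁴.
Bore (subtracted): ⌀170, A = 22 698 mm², x = 100 mm, Ī = 40 998 275 mm⁴.
By symmetry the centroid is at mid-width, x̄ = 100 mm.
All pieces are centred on the vertical centroidal axis, so I = ΣĪ (holes subtracted) = 37 541 541 mm⁴.

I_yy ≈ 3.754 × 10⁷ mm⁴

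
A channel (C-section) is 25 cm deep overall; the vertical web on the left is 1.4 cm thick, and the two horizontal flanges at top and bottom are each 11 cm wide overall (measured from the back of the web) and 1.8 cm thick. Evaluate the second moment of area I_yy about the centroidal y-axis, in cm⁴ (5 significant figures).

I_yy ≈ 797.16 cm⁴

Break the section into simple shapes (no overlaps), measuring from the bottom-left corner of the bounding box.
Web: 1.4 × 25, A = 35 cm², x = 0.7 cm, Ī = 5.716667 cm⁴.
Top flange (beyond web): 9.6 × 1.8, A = 17.28 cm², x = 6.2 cm, Ī = 132.7104 cm⁴.
Bottom flange (beyond web): 9.6 × 1.8, A = 17.28 cm², x = 6.2 cm, Ī = 132.7104 cm⁴.
Centroid: x̄ = ΣA·x / ΣA = 3.432605 cm.
Transfer each piece to the centroidal y-axis using Ī + A·d² with d = x − 3.432605:
  web: d = -2.732605 cm → contributes +267.0662 cm⁴
  top flange (beyond web): d = 2.767395 cm → contributes +265.0489 cm⁴
  bottom flange (beyond web): d = 2.767395 cm → contributes +265.0489 cm⁴
Total I = 797.1639 cm⁴.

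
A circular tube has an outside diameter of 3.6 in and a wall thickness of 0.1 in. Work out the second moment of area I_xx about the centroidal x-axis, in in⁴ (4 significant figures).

Break the section into simple shapes (no overlaps), measuring from the bottom-left corner of the bounding box.
Outer circle: ⌀3.6, A = 10.1788 in², y = 1.8 in, Ī = 8.2448 in⁴.
Bore (subtracted): ⌀3.4, A = 9.0792 in², y = 1.8 in, Ī = 6.55972 in⁴.
By symmetry the centroid is at mid-height, ȳ = 1.8 in.
All pieces are centred on the centroidal x-axis, so I = ΣĪ (holes subtracted) = 1.68507 in⁴.

I_xx ≈ 1.685 in⁴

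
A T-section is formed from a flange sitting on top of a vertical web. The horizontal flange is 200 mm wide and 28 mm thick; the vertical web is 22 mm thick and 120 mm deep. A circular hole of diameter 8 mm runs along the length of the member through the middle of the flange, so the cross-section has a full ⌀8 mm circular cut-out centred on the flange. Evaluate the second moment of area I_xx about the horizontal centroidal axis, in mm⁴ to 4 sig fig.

I_xx ≈ 1.333 × 10⁷ mm⁴

Split into non-overlapping primitives; take the origin at the lower-left of the bounding box.
Flange: 200 × 28, A = 5 600 mm², y = 134 mm, Ī = 365 867 mm⁴.
Web: 22 × 120, A = 2 640 mm², y = 60 mm, Ī = 3 168 000 mm⁴.
Hole (subtracted): ⌀8, A = 50.2655 mm², y = 134 mm, Ī = 201.062 mm⁴.
Centroid: ȳ = ΣA·y / ΣA = 110.146 mm.
Transfer each piece to the horizontal centroidal axis using Ī + A·d² with d = y − 110.146:
  flange: d = 23.8543 mm → contributes +3 552 409 mm⁴
  web: d = -50.1457 mm → contributes +9 806 533 mm⁴
  hole: d = 23.8543 mm → contributes −28803.4 mm⁴
Total I = 13 330 139 mm⁴.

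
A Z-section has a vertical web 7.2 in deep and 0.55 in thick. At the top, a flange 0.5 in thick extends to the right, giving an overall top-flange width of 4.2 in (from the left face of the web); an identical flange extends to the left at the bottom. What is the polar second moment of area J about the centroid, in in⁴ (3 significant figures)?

Break the section into simple shapes (no overlaps), measuring from the bottom-left corner of the bounding box.
Web: 0.55 × 7.2, A = 3.96 in², y = 3.6 in, Ī = 17.107 in⁴.
Top flange (beyond web): 3.65 × 0.5, A = 1.825 in², y = 6.95 in, Ī = 0.038021 in⁴.
Bottom flange (beyond web): 3.65 × 0.5, A = 1.825 in², y = 0.25 in, Ī = 0.038021 in⁴.
Centroid: ȳ = ΣA·y / ΣA = 3.6 in.
Transfer each piece to the centroidal x-axis using Ī + A·d² with d = y − 3.6:
  web: d = 0 in → contributes +17.107 in⁴
  top flange (beyond web): d = 3.35 in → contributes +20.519 in⁴
  bottom flange (beyond web): d = -3.35 in → contributes +20.519 in⁴
Total I = 58.145 in⁴.
For the y-axis: x̄ = 3.925 in.
Repeating about the centroidal y-axis gives I_y = 20.249 in⁴.
Polar second moment: J = I_x + I_y = 78.394 in⁴.

J ≈ 78.4 in⁴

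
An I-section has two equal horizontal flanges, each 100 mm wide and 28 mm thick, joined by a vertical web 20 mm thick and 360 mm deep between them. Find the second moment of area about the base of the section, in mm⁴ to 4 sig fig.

I_base ≈ 8.427 × 10⁸ mm⁴

Treat the section as a set of non-overlapping primitives; coordinates are from the bounding-box lower-left.
Bottom flange: 100 × 28, A = 2 800 mm², y = 14 mm, Ī = 182 933 mm⁴.
Web: 20 × 360, A = 7 200 mm², y = 208 mm, Ī = 77 760 000 mm⁴.
Top flange: 100 × 28, A = 2 800 mm², y = 402 mm, Ī = 182 933 mm⁴.
Transfer each piece to the bottom edge using Ī + A·d² with d = y − 0:
  bottom flange: d = 14 mm → contributes +731 733 mm⁴
  web: d = 208 mm → contributes +389 260 800 mm⁴
  top flange: d = 402 mm → contributes +452 674 133 mm⁴
Total I = 842 666 667 mm⁴.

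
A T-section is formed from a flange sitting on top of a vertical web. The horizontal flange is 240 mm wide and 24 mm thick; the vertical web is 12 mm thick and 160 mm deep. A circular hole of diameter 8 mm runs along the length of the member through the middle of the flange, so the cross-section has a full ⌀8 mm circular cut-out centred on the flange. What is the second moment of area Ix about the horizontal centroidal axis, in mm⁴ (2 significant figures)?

Decompose the section into non-overlapping parts with the origin at the bottom-left of its bounding rectangle.
Flange: 240 × 24, A = 5 760 mm², y = 172 mm, Ī = 276 480 mm⁴.
Web: 12 × 160, A = 1 920 mm², y = 80 mm, Ī = 4 096 000 mm⁴.
Hole (subtracted): ⌀8, A = 50.27 mm², y = 172 mm, Ī = 201.1 mm⁴.
Centroid: ȳ = ΣA·y / ΣA = 148.8 mm.
Transfer each piece to the horizontal centroidal axis using Ī + A·d² with d = y − 148.8:
  flange: d = 23.15 mm → contributes +3 363 801 mm⁴
  web: d = -68.85 mm → contributes +13 197 016 mm⁴
  hole: d = 23.15 mm → contributes −27 143 mm⁴
Total I = 16 533 673 mm⁴.

Ix ≈ 1.7 × 10⁷ mm⁴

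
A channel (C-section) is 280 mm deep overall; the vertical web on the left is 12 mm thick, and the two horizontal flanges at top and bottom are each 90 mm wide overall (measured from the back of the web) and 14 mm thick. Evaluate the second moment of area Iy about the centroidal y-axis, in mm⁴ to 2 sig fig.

Iy ≈ 3.8 × 10⁶ mm⁴

Decompose the section into non-overlapping parts with the origin at the bottom-left of its bounding rectangle.
Web: 12 × 280, A = 3 360 mm², x = 6 mm, Ī = 40 320 mm⁴.
Top flange (beyond web): 78 × 14, A = 1 092 mm², x = 51 mm, Ī = 553 644 mm⁴.
Bottom flange (beyond web): 78 × 14, A = 1 092 mm², x = 51 mm, Ī = 553 644 mm⁴.
Centroid: x̄ = ΣA·x / ΣA = 23.73 mm.
Transfer each piece to the centroidal y-axis using Ī + A·d² with d = x − 23.73:
  web: d = -17.73 mm → contributes +1 096 221 mm⁴
  top flange (beyond web): d = 27.27 mm → contributes +1 365 875 mm⁴
  bottom flange (beyond web): d = 27.27 mm → contributes +1 365 875 mm⁴
Total I = 3 827 972 mm⁴.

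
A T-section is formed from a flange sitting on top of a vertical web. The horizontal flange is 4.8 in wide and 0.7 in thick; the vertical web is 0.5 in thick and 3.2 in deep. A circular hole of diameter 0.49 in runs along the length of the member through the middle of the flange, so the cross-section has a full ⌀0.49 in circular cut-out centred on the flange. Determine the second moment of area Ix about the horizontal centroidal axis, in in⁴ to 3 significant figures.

Ix ≈ 5.54 in⁴

Break the section into simple shapes (no overlaps), measuring from the bottom-left corner of the bounding box.
Flange: 4.8 × 0.7, A = 3.36 in², y = 3.55 in, Ī = 0.1372 in⁴.
Web: 0.5 × 3.2, A = 1.6 in², y = 1.6 in, Ī = 1.3653 in⁴.
Hole (subtracted): ⌀0.49, A = 0.18857 in², y = 3.55 in, Ī = 0.0028298 in⁴.
Centroid: ȳ = ΣA·y / ΣA = 2.8961 in.
Transfer each piece to the horizontal centroidal axis using Ī + A·d² with d = y − 2.8961:
  flange: d = 0.65389 in → contributes +1.5739 in⁴
  web: d = -1.2961 in → contributes +4.0532 in⁴
  hole: d = 0.65389 in → contributes −0.083459 in⁴
Total I = 5.5436 in⁴.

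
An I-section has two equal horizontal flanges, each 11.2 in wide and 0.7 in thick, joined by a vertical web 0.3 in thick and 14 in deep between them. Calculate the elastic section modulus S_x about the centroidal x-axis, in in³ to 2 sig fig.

Break the section into simple shapes (no overlaps), measuring from the bottom-left corner of the bounding box.
Bottom flange: 11.2 × 0.7, A = 7.84 in², y = 0.35 in, Ī = 0.3201 in⁴.
Web: 0.3 × 14, A = 4.2 in², y = 7.7 in, Ī = 68.6 in⁴.
Top flange: 11.2 × 0.7, A = 7.84 in², y = 15.05 in, Ī = 0.3201 in⁴.
By symmetry the centroid is at mid-height, ȳ = 7.7 in.
Transfer each piece to the centroidal x-axis using Ī + A·d² with d = y − 7.7:
  bottom flange: d = -7.35 in → contributes +423.9 in⁴
  web: d = 0 in → contributes +68.6 in⁴
  top flange: d = 7.35 in → contributes +423.9 in⁴
Total I = 916.3 in⁴.
Extreme fibre distance c = 7.7 in; S = I/c = 119 in³.

S_x ≈ 120 in³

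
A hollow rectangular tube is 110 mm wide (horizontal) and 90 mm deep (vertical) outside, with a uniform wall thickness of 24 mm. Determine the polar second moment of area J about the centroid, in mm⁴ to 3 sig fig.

Break the section into simple shapes (no overlaps), measuring from the bottom-left corner of the bounding box.
Outer rectangle: 110 × 90, A = 9 900 mm², y = 45 mm, Ī = 6 682 500 mm⁴.
Inner void (subtracted): 62 × 42, A = 2 604 mm², y = 45 mm, Ī = 382 788 mm⁴.
By symmetry the centroid is at mid-height, ȳ = 45 mm.
All pieces are centred on the centroidal x-axis, so I = ΣĪ (holes subtracted) = 6 299 712 mm⁴.
Repeating about the centroidal y-axis gives I_y = 9 148 352 mm⁴.
Polar second moment: J = I_x + I_y = 15 448 064 mm⁴.

J ≈ 1.54 × 10⁷ mm⁴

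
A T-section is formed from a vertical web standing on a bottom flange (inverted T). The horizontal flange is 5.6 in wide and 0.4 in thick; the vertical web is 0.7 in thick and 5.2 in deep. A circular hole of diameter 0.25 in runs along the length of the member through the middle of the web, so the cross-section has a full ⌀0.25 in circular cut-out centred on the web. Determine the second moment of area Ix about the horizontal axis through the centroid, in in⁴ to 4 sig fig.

Split into non-overlapping primitives; take the origin at the lower-left of the bounding box.
Flange: 5.6 × 0.4, A = 2.24 in², y = 0.2 in, Ī = 0.0298667 in⁴.
Web: 0.7 × 5.2, A = 3.64 in², y = 3 in, Ī = 8.20213 in⁴.
Hole (subtracted): ⌀0.25, A = 0.0490874 in², y = 3 in, Ī = 0.000191748 in⁴.
Centroid: ȳ = ΣA·y / ΣA = 1.92435 in.
Transfer each piece to the horizontal axis through the centroid using Ī + A·d² with d = y − 1.92435:
  flange: d = -1.72435 in → contributes +6.69027 in⁴
  web: d = 1.07565 in → contributes +12.4137 in⁴
  hole: d = 1.07565 in → contributes −0.0569866 in⁴
Total I = 19.047 in⁴.

Ix ≈ 19.05 in⁴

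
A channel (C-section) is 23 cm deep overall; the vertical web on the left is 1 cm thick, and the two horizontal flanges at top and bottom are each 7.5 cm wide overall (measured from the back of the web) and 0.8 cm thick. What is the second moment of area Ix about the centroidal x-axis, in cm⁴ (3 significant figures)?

Ix ≈ 2300 cm⁴

Break the section into simple shapes (no overlaps), measuring from the bottom-left corner of the bounding box.
Web: 1 × 23, A = 23 cm², y = 11.5 cm, Ī = 1013.9 cm⁴.
Top flange (beyond web): 6.5 × 0.8, A = 5.2 cm², y = 22.6 cm, Ī = 0.27733 cm⁴.
Bottom flange (beyond web): 6.5 × 0.8, A = 5.2 cm², y = 0.4 cm, Ī = 0.27733 cm⁴.
By symmetry the centroid is at mid-height, ȳ = 11.5 cm.
Transfer each piece to the centroidal x-axis using Ī + A·d² with d = y − 11.5:
  web: d = 0 cm → contributes +1013.9 cm⁴
  top flange (beyond web): d = 11.1 cm → contributes +640.97 cm⁴
  bottom flange (beyond web): d = -11.1 cm → contributes +640.97 cm⁴
Total I = 2295.9 cm⁴.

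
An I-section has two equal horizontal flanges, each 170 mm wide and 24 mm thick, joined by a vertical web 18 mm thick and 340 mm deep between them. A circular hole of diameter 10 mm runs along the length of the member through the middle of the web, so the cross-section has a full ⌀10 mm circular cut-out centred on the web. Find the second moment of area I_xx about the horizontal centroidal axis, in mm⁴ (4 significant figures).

I_xx ≈ 3.296 × 10⁸ mm⁴

Treat the section as a set of non-overlapping primitives; coordinates are from the bounding-box lower-left.
Bottom flange: 170 × 24, A = 4 080 mm², y = 12 mm, Ī = 195 840 mm⁴.
Web: 18 × 340, A = 6 120 mm², y = 194 mm, Ī = 58 956 000 mm⁴.
Top flange: 170 × 24, A = 4 080 mm², y = 376 mm, Ī = 195 840 mm⁴.
Hole (subtracted): ⌀10, A = 78.5398 mm², y = 194 mm, Ī = 490.874 mm⁴.
By symmetry the centroid is at mid-height, ȳ = 194 mm.
Transfer each piece to the horizontal centroidal axis using Ī + A·d² with d = y − 194:
  bottom flange: d = -182 mm → contributes +135 341 760 mm⁴
  web: d = 0 mm → contributes +58 956 000 mm⁴
  top flange: d = 182 mm → contributes +135 341 760 mm⁴
  hole: d = 0 mm → contributes −490.874 mm⁴
Total I = 329 639 029 mm⁴.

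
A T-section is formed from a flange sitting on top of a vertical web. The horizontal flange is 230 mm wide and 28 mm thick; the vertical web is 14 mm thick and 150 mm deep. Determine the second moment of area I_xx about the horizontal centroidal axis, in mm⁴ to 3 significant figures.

I_xx ≈ 1.69 × 10⁷ mm⁴

Split into non-overlapping primitives; take the origin at the lower-left of the bounding box.
Flange: 230 × 28, A = 6 440 mm², y = 164 mm, Ī = 420 747 mm⁴.
Web: 14 × 150, A = 2 100 mm², y = 75 mm, Ī = 3 937 500 mm⁴.
Centroid: ȳ = ΣA·y / ΣA = 142.11 mm.
Transfer each piece to the horizontal centroidal axis using Ī + A·d² with d = y − 142.11:
  flange: d = 21.885 mm → contributes +3 505 275 mm⁴
  web: d = -67.115 mm → contributes +13 396 719 mm⁴
Total I = 16 901 994 mm⁴.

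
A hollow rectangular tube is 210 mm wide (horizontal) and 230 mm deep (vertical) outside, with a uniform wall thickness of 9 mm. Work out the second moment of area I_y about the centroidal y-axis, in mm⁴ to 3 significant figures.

Decompose the section into non-overlapping parts with the origin at the bottom-left of its bounding rectangle.
Outer rectangle: 210 × 230, A = 48 300 mm², x = 105 mm, Ī = 177 502 500 mm⁴.
Inner void (subtracted): 192 × 212, A = 40 704 mm², x = 105 mm, Ī = 125 042 688 mm⁴.
By symmetry the centroid is at mid-width, x̄ = 105 mm.
All pieces are centred on the centroidal y-axis, so I = ΣĪ (holes subtracted) = 52 459 812 mm⁴.

I_y ≈ 5.25 × 10⁷ mm⁴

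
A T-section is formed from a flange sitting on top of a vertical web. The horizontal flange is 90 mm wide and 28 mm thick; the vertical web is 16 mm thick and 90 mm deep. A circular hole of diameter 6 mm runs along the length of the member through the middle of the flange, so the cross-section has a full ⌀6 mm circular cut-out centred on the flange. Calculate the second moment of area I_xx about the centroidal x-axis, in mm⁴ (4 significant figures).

I_xx ≈ 4.313 × 10⁶ mm⁴

Split into non-overlapping primitives; take the origin at the lower-left of the bounding box.
Flange: 90 × 28, A = 2 520 mm², y = 104 mm, Ī = 164 640 mm⁴.
Web: 16 × 90, A = 1 440 mm², y = 45 mm, Ī = 972 000 mm⁴.
Hole (subtracted): ⌀6, A = 28.2743 mm², y = 104 mm, Ī = 63.6173 mm⁴.
Centroid: ȳ = ΣA·y / ΣA = 82.3912 mm.
Transfer each piece to the centroidal x-axis using Ī + A·d² with d = y − 82.3912:
  flange: d = 21.6088 mm → contributes +1 341 333 mm⁴
  web: d = -37.3912 mm → contributes +2 985 263 mm⁴
  hole: d = 21.6088 mm → contributes −13266.1 mm⁴
Total I = 4 313 330 mm⁴.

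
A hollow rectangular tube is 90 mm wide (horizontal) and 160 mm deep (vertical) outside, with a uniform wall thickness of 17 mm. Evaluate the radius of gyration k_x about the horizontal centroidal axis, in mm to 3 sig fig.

k_x ≈ 54.0 mm

Break the section into simple shapes (no overlaps), measuring from the bottom-left corner of the bounding box.
Outer rectangle: 90 × 160, A = 14 400 mm², y = 80 mm, Ī = 30 720 000 mm⁴.
Inner void (subtracted): 56 × 126, A = 7 056 mm², y = 80 mm, Ī = 9 335 088 mm⁴.
By symmetry the centroid is at mid-height, ȳ = 80 mm.
All pieces are centred on the horizontal centroidal axis, so I = ΣĪ (holes subtracted) = 21 384 912 mm⁴.
Radius of gyration: k = √(I/A) = √(21 384 912 / 7 344) = 53.962 mm.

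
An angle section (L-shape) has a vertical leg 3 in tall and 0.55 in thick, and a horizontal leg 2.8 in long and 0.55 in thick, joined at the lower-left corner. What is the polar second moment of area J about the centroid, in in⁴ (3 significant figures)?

Decompose the section into non-overlapping parts with the origin at the bottom-left of its bounding rectangle.
Vertical leg: 0.55 × 3, A = 1.65 in², y = 1.5 in, Ī = 1.2375 in⁴.
Horizontal leg (remainder): 2.25 × 0.55, A = 1.2375 in², y = 0.275 in, Ī = 0.031195 in⁴.
Centroid: ȳ = ΣA·y / ΣA = 0.975 in.
Transfer each piece to the centroidal x-axis using Ī + A·d² with d = y − 0.975:
  vertical leg: d = 0.525 in → contributes +1.6923 in⁴
  horizontal leg (remainder): d = -0.7 in → contributes +0.63757 in⁴
Total I = 2.3299 in⁴.
For the y-axis: x̄ = 0.875 in.
Repeating about the centroidal y-axis gives I_y = 1.9497 in⁴.
Polar second moment: J = I_x + I_y = 4.2795 in⁴.

J ≈ 4.28 in⁴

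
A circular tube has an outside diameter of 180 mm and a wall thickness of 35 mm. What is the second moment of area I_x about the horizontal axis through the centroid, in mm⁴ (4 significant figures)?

I_x ≈ 4.434 × 10⁷ mm⁴

Decompose the section into non-overlapping parts with the origin at the bottom-left of its bounding rectangle.
Outer circle: ⌀180, A = 25446.9 mm², y = 90 mm, Ī = 51 529 974 mm⁴.
Bore (subtracted): ⌀110, A = 9503.32 mm², y = 90 mm, Ī = 7 186 884 mm⁴.
By symmetry the centroid is at mid-height, ȳ = 90 mm.
All pieces are centred on the horizontal axis through the centroid, so I = ΣĪ (holes subtracted) = 44 343 089 mm⁴.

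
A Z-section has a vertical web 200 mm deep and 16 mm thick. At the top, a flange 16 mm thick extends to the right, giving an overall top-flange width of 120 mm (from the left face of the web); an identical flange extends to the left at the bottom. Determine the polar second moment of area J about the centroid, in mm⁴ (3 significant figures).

Decompose the section into non-overlapping parts with the origin at the bottom-left of its bounding rectangle.
Web: 16 × 200, A = 3 200 mm², y = 100 mm, Ī = 10 666 667 mm⁴.
Top flange (beyond web): 104 × 16, A = 1 664 mm², y = 192 mm, Ī = 35 499 mm⁴.
Bottom flange (beyond web): 104 × 16, A = 1 664 mm², y = 8 mm, Ī = 35 499 mm⁴.
Centroid: ȳ = ΣA·y / ΣA = 100 mm.
Transfer each piece to the centroidal x-axis using Ī + A·d² with d = y − 100:
  web: d = 0 mm → contributes +10 666 667 mm⁴
  top flange (beyond web): d = 92 mm → contributes +14 119 595 mm⁴
  bottom flange (beyond web): d = -92 mm → contributes +14 119 595 mm⁴
Total I = 38 905 856 mm⁴.
For the y-axis: x̄ = 112 mm.
Repeating about the centroidal y-axis gives I_y = 15 048 704 mm⁴.
Polar second moment: J = I_x + I_y = 53 954 560 mm⁴.

J ≈ 5.40 × 10⁷ mm⁴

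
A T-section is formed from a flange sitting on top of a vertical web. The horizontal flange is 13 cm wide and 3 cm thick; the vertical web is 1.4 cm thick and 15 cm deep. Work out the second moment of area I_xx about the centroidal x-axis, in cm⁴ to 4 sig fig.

Split into non-overlapping primitives; take the origin at the lower-left of the bounding box.
Flange: 13 × 3, A = 39 cm², y = 16.5 cm, Ī = 29.25 cm⁴.
Web: 1.4 × 15, A = 21 cm², y = 7.5 cm, Ī = 393.75 cm⁴.
Centroid: ȳ = ΣA·y / ΣA = 13.35 cm.
Transfer each piece to the centroidal x-axis using Ī + A·d² with d = y − 13.35:
  flange: d = 3.15 cm → contributes +416.228 cm⁴
  web: d = -5.85 cm → contributes +1112.42 cm⁴
Total I = 1528.65 cm⁴.

I_xx ≈ 1529 cm⁴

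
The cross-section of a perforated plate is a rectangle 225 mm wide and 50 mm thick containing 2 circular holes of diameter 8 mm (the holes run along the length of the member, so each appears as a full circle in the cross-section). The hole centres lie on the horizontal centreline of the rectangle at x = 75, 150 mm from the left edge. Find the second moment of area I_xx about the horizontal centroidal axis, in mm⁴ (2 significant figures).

Split into non-overlapping primitives; take the origin at the lower-left of the bounding box.
Plate: 225 × 50, A = 11 250 mm², y = 25 mm, Ī = 2 343 750 mm⁴.
Hole 1 (subtracted): ⌀8, A = 50.27 mm², y = 25 mm, Ī = 201.1 mm⁴.
Hole 2 (subtracted): ⌀8, A = 50.27 mm², y = 25 mm, Ī = 201.1 mm⁴.
By symmetry the centroid is at mid-height, ȳ = 25 mm.
All pieces are centred on the horizontal centroidal axis, so I = ΣĪ (holes subtracted) = 2 343 348 mm⁴.

I_xx ≈ 2.3 × 10⁶ mm⁴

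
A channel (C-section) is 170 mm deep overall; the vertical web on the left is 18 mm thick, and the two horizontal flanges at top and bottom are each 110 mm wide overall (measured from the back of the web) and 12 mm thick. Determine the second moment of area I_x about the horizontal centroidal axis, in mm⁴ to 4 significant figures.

I_x ≈ 2.118 × 10⁷ mm⁴

Break the section into simple shapes (no overlaps), measuring from the bottom-left corner of the bounding box.
Web: 18 × 170, A = 3 060 mm², y = 85 mm, Ī = 7 369 500 mm⁴.
Top flange (beyond web): 92 × 12, A = 1 104 mm², y = 164 mm, Ī = 13 248 mm⁴.
Bottom flange (beyond web): 92 × 12, A = 1 104 mm², y = 6 mm, Ī = 13 248 mm⁴.
By symmetry the centroid is at mid-height, ȳ = 85 mm.
Transfer each piece to the horizontal centroidal axis using Ī + A·d² with d = y − 85:
  web: d = 0 mm → contributes +7 369 500 mm⁴
  top flange (beyond web): d = 79 mm → contributes +6 903 312 mm⁴
  bottom flange (beyond web): d = -79 mm → contributes +6 903 312 mm⁴
Total I = 21 176 124 mm⁴.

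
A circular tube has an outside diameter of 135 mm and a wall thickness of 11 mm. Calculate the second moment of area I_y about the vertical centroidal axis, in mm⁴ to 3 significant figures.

I_y ≈ 8.30 × 10⁶ mm⁴

Treat the section as a set of non-overlapping primitives; coordinates are from the bounding-box lower-left.
Outer circle: ⌀135, A = 14 314 mm², x = 67.5 mm, Ī = 16 304 406 mm⁴.
Bore (subtracted): ⌀113, A = 10 029 mm², x = 67.5 mm, Ī = 8 003 569 mm⁴.
By symmetry the centroid is at mid-width, x̄ = 67.5 mm.
All pieces are centred on the vertical centroidal axis, so I = ΣĪ (holes subtracted) = 8 300 837 mm⁴.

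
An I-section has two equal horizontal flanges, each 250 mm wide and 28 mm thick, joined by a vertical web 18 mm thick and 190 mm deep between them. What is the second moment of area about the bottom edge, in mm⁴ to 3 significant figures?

Treat the section as a set of non-overlapping primitives; coordinates are from the bounding-box lower-left.
Bottom flange: 250 × 28, A = 7 000 mm², y = 14 mm, Ī = 457 333 mm⁴.
Web: 18 × 190, A = 3 420 mm², y = 123 mm, Ī = 10 288 500 mm⁴.
Top flange: 250 × 28, A = 7 000 mm², y = 232 mm, Ī = 457 333 mm⁴.
Transfer each piece to a horizontal axis along the bottom face using Ī + A·d² with d = y − 0:
  bottom flange: d = 14 mm → contributes +1 829 333 mm⁴
  web: d = 123 mm → contributes +62 029 680 mm⁴
  top flange: d = 232 mm → contributes +377 225 333 mm⁴
Total I = 441 084 347 mm⁴.

I_base ≈ 4.41 × 10⁸ mm⁴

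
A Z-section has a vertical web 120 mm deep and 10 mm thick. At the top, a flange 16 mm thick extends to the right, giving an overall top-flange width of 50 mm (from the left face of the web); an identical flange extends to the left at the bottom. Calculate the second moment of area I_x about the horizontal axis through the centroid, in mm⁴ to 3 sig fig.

I_x ≈ 4.93 × 10⁶ mm⁴

Decompose the section into non-overlapping parts with the origin at the bottom-left of its bounding rectangle.
Web: 10 × 120, A = 1 200 mm², y = 60 mm, Ī = 1 440 000 mm⁴.
Top flange (beyond web): 40 × 16, A = 640 mm², y = 112 mm, Ī = 13 653 mm⁴.
Bottom flange (beyond web): 40 × 16, A = 640 mm², y = 8 mm, Ī = 13 653 mm⁴.
Centroid: ȳ = ΣA·y / ΣA = 60 mm.
Transfer each piece to the horizontal axis through the centroid using Ī + A·d² with d = y − 60:
  web: d = 0 mm → contributes +1 440 000 mm⁴
  top flange (beyond web): d = 52 mm → contributes +1 744 213 mm⁴
  bottom flange (beyond web): d = -52 mm → contributes +1 744 213 mm⁴
Total I = 4 928 427 mm⁴.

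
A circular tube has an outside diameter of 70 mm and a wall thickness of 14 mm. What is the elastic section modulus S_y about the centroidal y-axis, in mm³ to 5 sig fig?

Break the section into simple shapes (no overlaps), measuring from the bottom-left corner of the bounding box.
Outer circle: ⌀70, A = 3848.451 mm², x = 35 mm, Ī = 1 178 588 mm⁴.
Bore (subtracted): ⌀42, A = 1385.442 mm², x = 35 mm, Ī = 152 745 mm⁴.
By symmetry the centroid is at mid-width, x̄ = 35 mm.
All pieces are centred on the centroidal y-axis, so I = ΣĪ (holes subtracted) = 1 025 843 mm⁴.
Extreme fibre distance c = 35 mm; S = I/c = 29309.8 mm³.

S_y ≈ 2.9310 × 10⁴ mm³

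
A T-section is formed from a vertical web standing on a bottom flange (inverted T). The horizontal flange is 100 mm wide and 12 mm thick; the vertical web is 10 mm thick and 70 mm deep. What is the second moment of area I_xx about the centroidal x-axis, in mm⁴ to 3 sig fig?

Decompose the section into non-overlapping parts with the origin at the bottom-left of its bounding rectangle.
Flange: 100 × 12, A = 1 200 mm², y = 6 mm, Ī = 14 400 mm⁴.
Web: 10 × 70, A = 700 mm², y = 47 mm, Ī = 285 833 mm⁴.
Centroid: ȳ = ΣA·y / ΣA = 21.105 mm.
Transfer each piece to the centroidal x-axis using Ī + A·d² with d = y − 21.105:
  flange: d = -15.105 mm → contributes +288 203 mm⁴
  web: d = 25.895 mm → contributes +755 210 mm⁴
Total I = 1 043 412 mm⁴.

I_xx ≈ 1.04 × 10⁶ mm⁴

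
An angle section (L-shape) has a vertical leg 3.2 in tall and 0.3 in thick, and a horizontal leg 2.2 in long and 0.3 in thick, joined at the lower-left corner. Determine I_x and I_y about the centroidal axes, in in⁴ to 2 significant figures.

Decompose the section into non-overlapping parts with the origin at the bottom-left of its bounding rectangle.
Vertical leg: 0.3 × 3.2, A = 0.96 in², y = 1.6 in, Ī = 0.8192 in⁴.
Horizontal leg (remainder): 1.9 × 0.3, A = 0.57 in², y = 0.15 in, Ī = 0.004275 in⁴.
Centroid: ȳ = ΣA·y / ΣA = 1.06 in.
Transfer each piece to the centroidal x-axis using Ī + A·d² with d = y − 1.06:
  vertical leg: d = 0.5402 in → contributes +1.099 in⁴
  horizontal leg (remainder): d = -0.9098 in → contributes +0.4761 in⁴
Total I = 1.575 in⁴.
For the y-axis: x̄ = 0.5598 in.
Repeating about the centroidal y-axis gives I_y = 0.6114 in⁴.

I_x ≈ 1.6 in⁴, I_y ≈ 0.61 in⁴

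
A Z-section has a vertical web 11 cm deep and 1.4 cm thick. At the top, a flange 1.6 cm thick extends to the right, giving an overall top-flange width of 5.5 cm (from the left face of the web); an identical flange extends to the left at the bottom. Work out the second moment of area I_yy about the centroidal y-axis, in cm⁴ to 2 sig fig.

Decompose the section into non-overlapping parts with the origin at the bottom-left of its bounding rectangle.
Web: 1.4 × 11, A = 15.4 cm², x = 4.8 cm, Ī = 2.515 cm⁴.
Top flange (beyond web): 4.1 × 1.6, A = 6.56 cm², x = 7.55 cm, Ī = 9.189 cm⁴.
Bottom flange (beyond web): 4.1 × 1.6, A = 6.56 cm², x = 2.05 cm, Ī = 9.189 cm⁴.
Centroid: x̄ = ΣA·x / ΣA = 4.8 cm.
Transfer each piece to the centroidal y-axis using Ī + A·d² with d = x − 4.8:
  web: d = 0 cm → contributes +2.515 cm⁴
  top flange (beyond web): d = 2.75 cm → contributes +58.8 cm⁴
  bottom flange (beyond web): d = -2.75 cm → contributes +58.8 cm⁴
Total I = 120.1 cm⁴.

I_yy ≈ 120 cm⁴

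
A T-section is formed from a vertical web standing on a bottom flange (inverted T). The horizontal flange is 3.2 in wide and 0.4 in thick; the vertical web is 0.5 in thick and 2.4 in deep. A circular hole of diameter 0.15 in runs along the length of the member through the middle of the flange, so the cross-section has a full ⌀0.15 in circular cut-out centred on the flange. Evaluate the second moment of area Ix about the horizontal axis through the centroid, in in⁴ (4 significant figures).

Ix ≈ 1.799 in⁴

Decompose the section into non-overlapping parts with the origin at the bottom-left of its bounding rectangle.
Flange: 3.2 × 0.4, A = 1.28 in², y = 0.2 in, Ī = 0.0170667 in⁴.
Web: 0.5 × 2.4, A = 1.2 in², y = 1.6 in, Ī = 0.576 in⁴.
Hole (subtracted): ⌀0.15, A = 0.0176715 in², y = 0.2 in, Ī = 0.0000248505 in⁴.
Centroid: ȳ = ΣA·y / ΣA = 0.882281 in.
Transfer each piece to the horizontal axis through the centroid using Ī + A·d² with d = y − 0.882281:
  flange: d = -0.682281 in → contributes +0.612916 in⁴
  web: d = 0.717719 in → contributes +1.19414 in⁴
  hole: d = -0.682281 in → contributes −0.00825104 in⁴
Total I = 1.79881 in⁴.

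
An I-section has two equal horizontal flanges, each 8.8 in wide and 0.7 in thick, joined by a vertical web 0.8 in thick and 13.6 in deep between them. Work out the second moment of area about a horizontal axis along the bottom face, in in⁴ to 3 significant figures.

I_base ≈ 2100 in⁴

Decompose the section into non-overlapping parts with the origin at the bottom-left of its bounding rectangle.
Bottom flange: 8.8 × 0.7, A = 6.16 in², y = 0.35 in, Ī = 0.25153 in⁴.
Web: 0.8 × 13.6, A = 10.88 in², y = 7.5 in, Ī = 167.7 in⁴.
Top flange: 8.8 × 0.7, A = 6.16 in², y = 14.65 in, Ī = 0.25153 in⁴.
Transfer each piece to the bottom edge using Ī + A·d² with d = y − 0:
  bottom flange: d = 0.35 in → contributes +1.0061 in⁴
  web: d = 7.5 in → contributes +779.7 in⁴
  top flange: d = 14.65 in → contributes +1322.3 in⁴
Total I = 2 103 in⁴.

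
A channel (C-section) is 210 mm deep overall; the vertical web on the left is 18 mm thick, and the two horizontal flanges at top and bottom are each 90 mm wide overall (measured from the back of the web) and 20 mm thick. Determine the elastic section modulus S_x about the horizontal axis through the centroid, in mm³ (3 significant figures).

Break the section into simple shapes (no overlaps), measuring from the bottom-left corner of the bounding box.
Web: 18 × 210, A = 3 780 mm², y = 105 mm, Ī = 13 891 500 mm⁴.
Top flange (beyond web): 72 × 20, A = 1 440 mm², y = 200 mm, Ī = 48 000 mm⁴.
Bottom flange (beyond web): 72 × 20, A = 1 440 mm², y = 10 mm, Ī = 48 000 mm⁴.
By symmetry the centroid is at mid-height, ȳ = 105 mm.
Transfer each piece to the horizontal axis through the centroid using Ī + A·d² with d = y − 105:
  web: d = 0 mm → contributes +13 891 500 mm⁴
  top flange (beyond web): d = 95 mm → contributes +13 044 000 mm⁴
  bottom flange (beyond web): d = -95 mm → contributes +13 044 000 mm⁴
Total I = 39 979 500 mm⁴.
Extreme fibre distance c = 105 mm; S = I/c = 380 757 mm³.

S_x ≈ 3.81 × 10⁵ mm³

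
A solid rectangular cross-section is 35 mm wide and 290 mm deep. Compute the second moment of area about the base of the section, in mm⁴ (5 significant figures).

The section: 35 × 290, A = 10 150 mm², y = 145 mm, Ī = 71 134 583 mm⁴.
Transfer it to a horizontal axis along the bottom face using Ī + A·d² with d = y − 0:
  the section: d = 145 mm → contributes +284 538 333 mm⁴
Total I = 284 538 333 mm⁴.

I_base ≈ 2.8454 × 10⁸ mm⁴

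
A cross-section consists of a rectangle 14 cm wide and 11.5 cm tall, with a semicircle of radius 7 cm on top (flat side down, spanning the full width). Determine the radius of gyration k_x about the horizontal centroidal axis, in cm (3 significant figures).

Treat the section as a set of non-overlapping primitives; coordinates are from the bounding-box lower-left.
Rectangular body: 14 × 11.5, A = 161 cm², y = 5.75 cm, Ī = 1774.4 cm⁴.
Semicircular cap: semicircle r = 7, A = 76.969 cm², y = 14.471 cm, Ī = 263.53 cm⁴.
Centroid: ȳ = ΣA·y / ΣA = 8.5707 cm.
Transfer each piece to the horizontal centroidal axis using Ī + A·d² with d = y − 8.5707:
  rectangular body: d = -2.8207 cm → contributes +3055.3 cm⁴
  semicircular cap: d = 5.9002 cm → contributes +2 943 cm⁴
Total I = 5998.3 cm⁴.
Radius of gyration: k = √(I/A) = √(5998.3 / 237.97) = 5.0206 cm.

k_x ≈ 5.02 cm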